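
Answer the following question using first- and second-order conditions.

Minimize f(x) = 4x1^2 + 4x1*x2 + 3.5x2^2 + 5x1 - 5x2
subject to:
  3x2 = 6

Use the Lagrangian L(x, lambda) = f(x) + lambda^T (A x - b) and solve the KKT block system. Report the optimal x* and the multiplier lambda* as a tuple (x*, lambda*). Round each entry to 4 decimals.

Form the Lagrangian:
  L(x, lambda) = (1/2) x^T Q x + c^T x + lambda^T (A x - b)
Stationarity (grad_x L = 0): Q x + c + A^T lambda = 0.
Primal feasibility: A x = b.

This gives the KKT block system:
  [ Q   A^T ] [ x     ]   [-c ]
  [ A    0  ] [ lambda ] = [ b ]

Solving the linear system:
  x*      = (-1.625, 2)
  lambda* = (-0.8333)
  f(x*)   = -6.5625

x* = (-1.625, 2), lambda* = (-0.8333)


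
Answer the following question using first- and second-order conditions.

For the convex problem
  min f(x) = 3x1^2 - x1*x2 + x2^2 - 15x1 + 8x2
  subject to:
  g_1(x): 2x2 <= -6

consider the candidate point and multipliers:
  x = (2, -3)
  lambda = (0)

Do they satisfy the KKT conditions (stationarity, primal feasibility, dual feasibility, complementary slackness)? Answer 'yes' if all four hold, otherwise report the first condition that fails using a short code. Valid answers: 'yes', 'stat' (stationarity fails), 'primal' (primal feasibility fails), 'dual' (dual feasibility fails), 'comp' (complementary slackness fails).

Gradient of f: grad f(x) = Q x + c = (0, 0)
Constraint values g_i(x) = a_i^T x - b_i:
  g_1((2, -3)) = 0
Stationarity residual: grad f(x) + sum_i lambda_i a_i = (0, 0)
  -> stationarity OK
Primal feasibility (all g_i <= 0): OK
Dual feasibility (all lambda_i >= 0): OK
Complementary slackness (lambda_i * g_i(x) = 0 for all i): OK

Verdict: yes, KKT holds.

yes


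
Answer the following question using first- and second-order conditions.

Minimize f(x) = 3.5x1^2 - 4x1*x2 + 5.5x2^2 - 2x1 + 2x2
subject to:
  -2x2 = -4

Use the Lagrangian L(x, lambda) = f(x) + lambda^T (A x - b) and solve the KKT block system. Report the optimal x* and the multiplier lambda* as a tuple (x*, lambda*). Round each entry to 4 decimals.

Form the Lagrangian:
  L(x, lambda) = (1/2) x^T Q x + c^T x + lambda^T (A x - b)
Stationarity (grad_x L = 0): Q x + c + A^T lambda = 0.
Primal feasibility: A x = b.

This gives the KKT block system:
  [ Q   A^T ] [ x     ]   [-c ]
  [ A    0  ] [ lambda ] = [ b ]

Solving the linear system:
  x*      = (1.4286, 2)
  lambda* = (9.1429)
  f(x*)   = 18.8571

x* = (1.4286, 2), lambda* = (9.1429)


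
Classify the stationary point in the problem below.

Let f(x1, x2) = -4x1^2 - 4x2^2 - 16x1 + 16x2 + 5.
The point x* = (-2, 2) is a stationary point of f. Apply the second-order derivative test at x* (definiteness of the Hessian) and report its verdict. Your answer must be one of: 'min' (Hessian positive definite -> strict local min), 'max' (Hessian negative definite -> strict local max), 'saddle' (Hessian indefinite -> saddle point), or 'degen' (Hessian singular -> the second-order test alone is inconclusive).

Compute the Hessian H = grad^2 f:
  H = [[-8, 0], [0, -8]]
Verify stationarity: grad f(x*) = H x* + g = (0, 0).
Eigenvalues of H: -8, -8.
Both eigenvalues < 0, so H is negative definite -> x* is a strict local max.

max


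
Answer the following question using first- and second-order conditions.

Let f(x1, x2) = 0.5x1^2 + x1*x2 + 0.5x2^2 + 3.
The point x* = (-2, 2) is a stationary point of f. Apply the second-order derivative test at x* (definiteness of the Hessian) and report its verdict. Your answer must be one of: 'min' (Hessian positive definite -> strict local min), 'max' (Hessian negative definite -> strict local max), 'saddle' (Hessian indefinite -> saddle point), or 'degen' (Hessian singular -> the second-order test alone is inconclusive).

Compute the Hessian H = grad^2 f:
  H = [[1, 1], [1, 1]]
Verify stationarity: grad f(x*) = H x* + g = (0, 0).
Eigenvalues of H: 0, 2.
H has a zero eigenvalue (singular; positive semidefinite but not definite), so H is neither positive definite, negative definite, nor indefinite. The second-order test alone is inconclusive -> degen.
(Indeed, f is constant along the null direction of H through x*, so x* is not a strict local extremum.)

degen


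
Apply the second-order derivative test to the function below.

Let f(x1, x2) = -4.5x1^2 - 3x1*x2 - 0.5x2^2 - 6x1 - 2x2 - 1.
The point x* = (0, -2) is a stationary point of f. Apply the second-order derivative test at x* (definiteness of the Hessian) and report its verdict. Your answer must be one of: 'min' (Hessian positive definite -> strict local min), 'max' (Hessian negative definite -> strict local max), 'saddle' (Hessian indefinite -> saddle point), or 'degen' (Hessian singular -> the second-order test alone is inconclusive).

Compute the Hessian H = grad^2 f:
  H = [[-9, -3], [-3, -1]]
Verify stationarity: grad f(x*) = H x* + g = (0, 0).
Eigenvalues of H: -10, 0.
H has a zero eigenvalue (singular; negative semidefinite but not definite), so H is neither positive definite, negative definite, nor indefinite. The second-order test alone is inconclusive -> degen.
(Indeed, f is constant along the null direction of H through x*, so x* is not a strict local extremum.)

degen


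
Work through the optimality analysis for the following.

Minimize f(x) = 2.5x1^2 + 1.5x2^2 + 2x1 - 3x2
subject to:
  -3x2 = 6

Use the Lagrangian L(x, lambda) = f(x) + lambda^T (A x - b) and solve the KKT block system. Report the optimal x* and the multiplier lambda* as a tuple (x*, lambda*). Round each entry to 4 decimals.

Form the Lagrangian:
  L(x, lambda) = (1/2) x^T Q x + c^T x + lambda^T (A x - b)
Stationarity (grad_x L = 0): Q x + c + A^T lambda = 0.
Primal feasibility: A x = b.

This gives the KKT block system:
  [ Q   A^T ] [ x     ]   [-c ]
  [ A    0  ] [ lambda ] = [ b ]

Solving the linear system:
  x*      = (-0.4, -2)
  lambda* = (-3)
  f(x*)   = 11.6

x* = (-0.4, -2), lambda* = (-3)


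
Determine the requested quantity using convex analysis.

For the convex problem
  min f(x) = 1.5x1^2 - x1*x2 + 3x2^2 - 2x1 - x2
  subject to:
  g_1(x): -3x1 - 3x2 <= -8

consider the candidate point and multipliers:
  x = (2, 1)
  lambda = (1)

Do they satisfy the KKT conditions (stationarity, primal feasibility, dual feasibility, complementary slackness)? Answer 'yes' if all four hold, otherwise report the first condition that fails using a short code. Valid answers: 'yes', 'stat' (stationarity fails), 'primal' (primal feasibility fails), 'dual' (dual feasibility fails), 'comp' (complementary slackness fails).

Gradient of f: grad f(x) = Q x + c = (3, 3)
Constraint values g_i(x) = a_i^T x - b_i:
  g_1((2, 1)) = -1
Stationarity residual: grad f(x) + sum_i lambda_i a_i = (0, 0)
  -> stationarity OK
Primal feasibility (all g_i <= 0): OK
Dual feasibility (all lambda_i >= 0): OK
Complementary slackness (lambda_i * g_i(x) = 0 for all i): FAILS

Verdict: the first failing condition is complementary_slackness -> comp.

comp


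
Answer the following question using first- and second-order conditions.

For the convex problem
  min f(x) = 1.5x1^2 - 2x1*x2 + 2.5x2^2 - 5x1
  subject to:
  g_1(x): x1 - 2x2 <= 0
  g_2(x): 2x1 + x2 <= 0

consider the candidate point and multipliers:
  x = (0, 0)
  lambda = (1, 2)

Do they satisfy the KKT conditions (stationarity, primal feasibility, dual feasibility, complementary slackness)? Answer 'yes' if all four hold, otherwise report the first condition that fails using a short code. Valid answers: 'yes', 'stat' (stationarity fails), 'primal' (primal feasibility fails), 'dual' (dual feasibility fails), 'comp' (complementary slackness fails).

Gradient of f: grad f(x) = Q x + c = (-5, 0)
Constraint values g_i(x) = a_i^T x - b_i:
  g_1((0, 0)) = 0
  g_2((0, 0)) = 0
Stationarity residual: grad f(x) + sum_i lambda_i a_i = (0, 0)
  -> stationarity OK
Primal feasibility (all g_i <= 0): OK
Dual feasibility (all lambda_i >= 0): OK
Complementary slackness (lambda_i * g_i(x) = 0 for all i): OK

Verdict: yes, KKT holds.

yes


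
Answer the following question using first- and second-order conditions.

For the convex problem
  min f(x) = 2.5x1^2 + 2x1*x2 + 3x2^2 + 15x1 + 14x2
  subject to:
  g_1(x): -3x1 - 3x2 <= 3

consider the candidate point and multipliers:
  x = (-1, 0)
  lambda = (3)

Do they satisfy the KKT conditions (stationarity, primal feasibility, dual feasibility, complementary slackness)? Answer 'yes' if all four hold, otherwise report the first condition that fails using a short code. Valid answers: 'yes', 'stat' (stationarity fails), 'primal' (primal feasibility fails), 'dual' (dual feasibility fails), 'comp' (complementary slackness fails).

Gradient of f: grad f(x) = Q x + c = (10, 12)
Constraint values g_i(x) = a_i^T x - b_i:
  g_1((-1, 0)) = 0
Stationarity residual: grad f(x) + sum_i lambda_i a_i = (1, 3)
  -> stationarity FAILS
Primal feasibility (all g_i <= 0): OK
Dual feasibility (all lambda_i >= 0): OK
Complementary slackness (lambda_i * g_i(x) = 0 for all i): OK

Verdict: the first failing condition is stationarity -> stat.

stat


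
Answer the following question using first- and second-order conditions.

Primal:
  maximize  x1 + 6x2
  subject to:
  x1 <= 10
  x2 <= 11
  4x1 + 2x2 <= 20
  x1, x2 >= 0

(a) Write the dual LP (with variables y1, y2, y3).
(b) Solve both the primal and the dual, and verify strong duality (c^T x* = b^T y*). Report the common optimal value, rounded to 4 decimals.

The standard primal-dual pair for 'max c^T x s.t. A x <= b, x >= 0' is:
  Dual:  min b^T y  s.t.  A^T y >= c,  y >= 0.

So the dual LP is:
  minimize  10y1 + 11y2 + 20y3
  subject to:
    y1 + 4y3 >= 1
    y2 + 2y3 >= 6
    y1, y2, y3 >= 0

Solving the primal: x* = (0, 10).
  primal value c^T x* = 60.
Solving the dual: y* = (0, 0, 3).
  dual value b^T y* = 60.
Strong duality: c^T x* = b^T y*. Confirmed.

60


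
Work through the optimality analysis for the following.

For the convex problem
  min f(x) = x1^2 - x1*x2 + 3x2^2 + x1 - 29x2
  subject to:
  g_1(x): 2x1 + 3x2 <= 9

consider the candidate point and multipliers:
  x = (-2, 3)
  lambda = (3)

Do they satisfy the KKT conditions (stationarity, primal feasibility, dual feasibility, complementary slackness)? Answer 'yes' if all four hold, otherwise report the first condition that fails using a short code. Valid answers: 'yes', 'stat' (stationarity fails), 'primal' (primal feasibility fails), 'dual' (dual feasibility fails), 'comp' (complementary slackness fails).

Gradient of f: grad f(x) = Q x + c = (-6, -9)
Constraint values g_i(x) = a_i^T x - b_i:
  g_1((-2, 3)) = -4
Stationarity residual: grad f(x) + sum_i lambda_i a_i = (0, 0)
  -> stationarity OK
Primal feasibility (all g_i <= 0): OK
Dual feasibility (all lambda_i >= 0): OK
Complementary slackness (lambda_i * g_i(x) = 0 for all i): FAILS

Verdict: the first failing condition is complementary_slackness -> comp.

comp


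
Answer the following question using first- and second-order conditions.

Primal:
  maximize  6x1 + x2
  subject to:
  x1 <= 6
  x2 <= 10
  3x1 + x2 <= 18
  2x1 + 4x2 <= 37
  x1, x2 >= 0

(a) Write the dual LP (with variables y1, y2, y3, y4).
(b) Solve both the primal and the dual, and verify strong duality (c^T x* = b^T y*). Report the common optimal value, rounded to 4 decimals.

The standard primal-dual pair for 'max c^T x s.t. A x <= b, x >= 0' is:
  Dual:  min b^T y  s.t.  A^T y >= c,  y >= 0.

So the dual LP is:
  minimize  6y1 + 10y2 + 18y3 + 37y4
  subject to:
    y1 + 3y3 + 2y4 >= 6
    y2 + y3 + 4y4 >= 1
    y1, y2, y3, y4 >= 0

Solving the primal: x* = (6, 0).
  primal value c^T x* = 36.
Solving the dual: y* = (3, 0, 1, 0).
  dual value b^T y* = 36.
Strong duality: c^T x* = b^T y*. Confirmed.

36


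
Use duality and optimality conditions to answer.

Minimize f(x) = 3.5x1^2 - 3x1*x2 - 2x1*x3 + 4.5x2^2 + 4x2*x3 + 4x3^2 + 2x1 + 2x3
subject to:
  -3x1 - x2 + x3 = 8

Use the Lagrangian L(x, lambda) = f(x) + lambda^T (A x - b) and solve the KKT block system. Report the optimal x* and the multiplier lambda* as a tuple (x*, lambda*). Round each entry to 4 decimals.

Form the Lagrangian:
  L(x, lambda) = (1/2) x^T Q x + c^T x + lambda^T (A x - b)
Stationarity (grad_x L = 0): Q x + c + A^T lambda = 0.
Primal feasibility: A x = b.

This gives the KKT block system:
  [ Q   A^T ] [ x     ]   [-c ]
  [ A    0  ] [ lambda ] = [ b ]

Solving the linear system:
  x*      = (-2.1877, -1.2073, 0.2297)
  lambda* = (-3.3838)
  f(x*)   = 11.577

x* = (-2.1877, -1.2073, 0.2297), lambda* = (-3.3838)


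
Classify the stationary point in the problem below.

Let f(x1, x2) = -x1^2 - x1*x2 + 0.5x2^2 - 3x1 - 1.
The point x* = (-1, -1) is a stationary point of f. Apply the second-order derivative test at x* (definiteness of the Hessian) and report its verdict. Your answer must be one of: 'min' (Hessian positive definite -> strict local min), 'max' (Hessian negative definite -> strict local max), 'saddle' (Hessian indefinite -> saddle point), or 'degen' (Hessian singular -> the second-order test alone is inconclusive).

Compute the Hessian H = grad^2 f:
  H = [[-2, -1], [-1, 1]]
Verify stationarity: grad f(x*) = H x* + g = (0, 0).
Eigenvalues of H: -2.3028, 1.3028.
Eigenvalues have mixed signs, so H is indefinite -> x* is a saddle point.

saddle


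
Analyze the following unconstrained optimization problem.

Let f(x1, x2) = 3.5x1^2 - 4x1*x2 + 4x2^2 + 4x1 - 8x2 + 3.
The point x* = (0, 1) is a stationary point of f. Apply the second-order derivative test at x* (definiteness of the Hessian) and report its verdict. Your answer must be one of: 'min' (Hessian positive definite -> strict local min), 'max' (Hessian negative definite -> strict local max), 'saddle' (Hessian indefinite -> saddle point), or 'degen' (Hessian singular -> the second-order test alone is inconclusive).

Compute the Hessian H = grad^2 f:
  H = [[7, -4], [-4, 8]]
Verify stationarity: grad f(x*) = H x* + g = (0, 0).
Eigenvalues of H: 3.4689, 11.5311.
Both eigenvalues > 0, so H is positive definite -> x* is a strict local min.

min


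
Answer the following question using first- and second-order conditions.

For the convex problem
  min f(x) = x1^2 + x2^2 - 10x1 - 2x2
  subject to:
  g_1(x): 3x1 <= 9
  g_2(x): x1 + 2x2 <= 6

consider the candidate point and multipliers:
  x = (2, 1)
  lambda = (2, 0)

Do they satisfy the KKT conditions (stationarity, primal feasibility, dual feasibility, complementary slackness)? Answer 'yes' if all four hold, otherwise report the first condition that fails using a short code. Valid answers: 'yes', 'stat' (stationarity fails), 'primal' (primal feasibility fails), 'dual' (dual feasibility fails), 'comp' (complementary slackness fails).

Gradient of f: grad f(x) = Q x + c = (-6, 0)
Constraint values g_i(x) = a_i^T x - b_i:
  g_1((2, 1)) = -3
  g_2((2, 1)) = -2
Stationarity residual: grad f(x) + sum_i lambda_i a_i = (0, 0)
  -> stationarity OK
Primal feasibility (all g_i <= 0): OK
Dual feasibility (all lambda_i >= 0): OK
Complementary slackness (lambda_i * g_i(x) = 0 for all i): FAILS

Verdict: the first failing condition is complementary_slackness -> comp.

comp


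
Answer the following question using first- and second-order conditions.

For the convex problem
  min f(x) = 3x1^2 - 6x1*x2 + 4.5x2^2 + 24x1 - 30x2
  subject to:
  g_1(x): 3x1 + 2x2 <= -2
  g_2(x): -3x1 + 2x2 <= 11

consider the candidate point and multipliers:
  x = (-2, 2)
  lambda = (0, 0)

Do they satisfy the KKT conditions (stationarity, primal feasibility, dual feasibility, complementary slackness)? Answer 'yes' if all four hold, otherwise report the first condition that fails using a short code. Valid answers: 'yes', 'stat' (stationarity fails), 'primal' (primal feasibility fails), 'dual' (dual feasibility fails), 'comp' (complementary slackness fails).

Gradient of f: grad f(x) = Q x + c = (0, 0)
Constraint values g_i(x) = a_i^T x - b_i:
  g_1((-2, 2)) = 0
  g_2((-2, 2)) = -1
Stationarity residual: grad f(x) + sum_i lambda_i a_i = (0, 0)
  -> stationarity OK
Primal feasibility (all g_i <= 0): OK
Dual feasibility (all lambda_i >= 0): OK
Complementary slackness (lambda_i * g_i(x) = 0 for all i): OK

Verdict: yes, KKT holds.

yes


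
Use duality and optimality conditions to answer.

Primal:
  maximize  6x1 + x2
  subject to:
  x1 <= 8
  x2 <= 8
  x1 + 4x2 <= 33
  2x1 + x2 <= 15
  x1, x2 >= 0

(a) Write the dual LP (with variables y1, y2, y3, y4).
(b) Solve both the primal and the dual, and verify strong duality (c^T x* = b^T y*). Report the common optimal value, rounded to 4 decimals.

The standard primal-dual pair for 'max c^T x s.t. A x <= b, x >= 0' is:
  Dual:  min b^T y  s.t.  A^T y >= c,  y >= 0.

So the dual LP is:
  minimize  8y1 + 8y2 + 33y3 + 15y4
  subject to:
    y1 + y3 + 2y4 >= 6
    y2 + 4y3 + y4 >= 1
    y1, y2, y3, y4 >= 0

Solving the primal: x* = (7.5, 0).
  primal value c^T x* = 45.
Solving the dual: y* = (0, 0, 0, 3).
  dual value b^T y* = 45.
Strong duality: c^T x* = b^T y*. Confirmed.

45


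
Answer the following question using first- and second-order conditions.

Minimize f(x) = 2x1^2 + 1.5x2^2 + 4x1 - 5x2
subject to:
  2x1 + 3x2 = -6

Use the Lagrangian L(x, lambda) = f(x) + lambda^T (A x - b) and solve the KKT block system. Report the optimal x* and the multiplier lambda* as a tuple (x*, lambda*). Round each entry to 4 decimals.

Form the Lagrangian:
  L(x, lambda) = (1/2) x^T Q x + c^T x + lambda^T (A x - b)
Stationarity (grad_x L = 0): Q x + c + A^T lambda = 0.
Primal feasibility: A x = b.

This gives the KKT block system:
  [ Q   A^T ] [ x     ]   [-c ]
  [ A    0  ] [ lambda ] = [ b ]

Solving the linear system:
  x*      = (-2.125, -0.5833)
  lambda* = (2.25)
  f(x*)   = 3.9583

x* = (-2.125, -0.5833), lambda* = (2.25)


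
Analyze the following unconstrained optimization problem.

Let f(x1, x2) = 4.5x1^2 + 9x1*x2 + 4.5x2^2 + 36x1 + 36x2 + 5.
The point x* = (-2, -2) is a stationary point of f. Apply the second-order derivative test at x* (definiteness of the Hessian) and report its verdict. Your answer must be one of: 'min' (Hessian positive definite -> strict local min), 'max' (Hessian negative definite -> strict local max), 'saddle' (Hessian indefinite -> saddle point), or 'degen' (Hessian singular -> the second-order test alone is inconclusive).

Compute the Hessian H = grad^2 f:
  H = [[9, 9], [9, 9]]
Verify stationarity: grad f(x*) = H x* + g = (0, 0).
Eigenvalues of H: 0, 18.
H has a zero eigenvalue (singular; positive semidefinite but not definite), so H is neither positive definite, negative definite, nor indefinite. The second-order test alone is inconclusive -> degen.
(Indeed, f is constant along the null direction of H through x*, so x* is not a strict local extremum.)

degen


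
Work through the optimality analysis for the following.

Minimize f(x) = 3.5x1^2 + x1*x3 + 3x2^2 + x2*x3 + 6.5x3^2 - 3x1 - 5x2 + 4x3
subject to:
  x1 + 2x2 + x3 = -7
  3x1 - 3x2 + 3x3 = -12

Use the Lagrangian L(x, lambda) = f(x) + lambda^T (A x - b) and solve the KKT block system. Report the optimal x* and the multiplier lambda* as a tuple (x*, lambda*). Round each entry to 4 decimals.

Form the Lagrangian:
  L(x, lambda) = (1/2) x^T Q x + c^T x + lambda^T (A x - b)
Stationarity (grad_x L = 0): Q x + c + A^T lambda = 0.
Primal feasibility: A x = b.

This gives the KKT block system:
  [ Q   A^T ] [ x     ]   [-c ]
  [ A    0  ] [ lambda ] = [ b ]

Solving the linear system:
  x*      = (-3, -1, -2)
  lambda* = (13, 4.3333)
  f(x*)   = 74.5

x* = (-3, -1, -2), lambda* = (13, 4.3333)


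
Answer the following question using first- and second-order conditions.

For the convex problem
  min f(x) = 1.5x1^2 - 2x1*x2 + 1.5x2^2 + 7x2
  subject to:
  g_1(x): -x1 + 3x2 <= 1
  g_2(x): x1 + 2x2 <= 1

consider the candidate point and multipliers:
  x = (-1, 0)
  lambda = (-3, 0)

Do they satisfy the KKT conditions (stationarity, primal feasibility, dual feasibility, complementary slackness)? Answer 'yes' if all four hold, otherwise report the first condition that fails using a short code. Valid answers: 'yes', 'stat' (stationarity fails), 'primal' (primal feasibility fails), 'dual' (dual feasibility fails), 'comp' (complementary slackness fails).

Gradient of f: grad f(x) = Q x + c = (-3, 9)
Constraint values g_i(x) = a_i^T x - b_i:
  g_1((-1, 0)) = 0
  g_2((-1, 0)) = -2
Stationarity residual: grad f(x) + sum_i lambda_i a_i = (0, 0)
  -> stationarity OK
Primal feasibility (all g_i <= 0): OK
Dual feasibility (all lambda_i >= 0): FAILS
Complementary slackness (lambda_i * g_i(x) = 0 for all i): OK

Verdict: the first failing condition is dual_feasibility -> dual.

dual


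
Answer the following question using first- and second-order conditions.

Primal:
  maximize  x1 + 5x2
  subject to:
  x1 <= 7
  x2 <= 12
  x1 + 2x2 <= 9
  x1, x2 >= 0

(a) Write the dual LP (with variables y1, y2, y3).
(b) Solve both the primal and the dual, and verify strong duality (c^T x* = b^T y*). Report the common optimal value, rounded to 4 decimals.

The standard primal-dual pair for 'max c^T x s.t. A x <= b, x >= 0' is:
  Dual:  min b^T y  s.t.  A^T y >= c,  y >= 0.

So the dual LP is:
  minimize  7y1 + 12y2 + 9y3
  subject to:
    y1 + y3 >= 1
    y2 + 2y3 >= 5
    y1, y2, y3 >= 0

Solving the primal: x* = (0, 4.5).
  primal value c^T x* = 22.5.
Solving the dual: y* = (0, 0, 2.5).
  dual value b^T y* = 22.5.
Strong duality: c^T x* = b^T y*. Confirmed.

22.5


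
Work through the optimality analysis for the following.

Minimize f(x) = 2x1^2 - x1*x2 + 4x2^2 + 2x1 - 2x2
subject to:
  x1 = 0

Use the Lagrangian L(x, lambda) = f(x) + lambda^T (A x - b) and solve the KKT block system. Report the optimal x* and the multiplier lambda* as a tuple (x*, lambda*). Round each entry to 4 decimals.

Form the Lagrangian:
  L(x, lambda) = (1/2) x^T Q x + c^T x + lambda^T (A x - b)
Stationarity (grad_x L = 0): Q x + c + A^T lambda = 0.
Primal feasibility: A x = b.

This gives the KKT block system:
  [ Q   A^T ] [ x     ]   [-c ]
  [ A    0  ] [ lambda ] = [ b ]

Solving the linear system:
  x*      = (0, 0.25)
  lambda* = (-1.75)
  f(x*)   = -0.25

x* = (0, 0.25), lambda* = (-1.75)


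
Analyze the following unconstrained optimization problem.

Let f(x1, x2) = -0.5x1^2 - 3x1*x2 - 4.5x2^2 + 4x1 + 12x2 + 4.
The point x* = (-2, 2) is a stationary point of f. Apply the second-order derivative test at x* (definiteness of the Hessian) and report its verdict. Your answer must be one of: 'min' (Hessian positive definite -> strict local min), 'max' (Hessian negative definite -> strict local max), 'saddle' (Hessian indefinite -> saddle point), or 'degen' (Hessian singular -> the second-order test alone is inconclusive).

Compute the Hessian H = grad^2 f:
  H = [[-1, -3], [-3, -9]]
Verify stationarity: grad f(x*) = H x* + g = (0, 0).
Eigenvalues of H: -10, 0.
H has a zero eigenvalue (singular; negative semidefinite but not definite), so H is neither positive definite, negative definite, nor indefinite. The second-order test alone is inconclusive -> degen.
(Indeed, f is constant along the null direction of H through x*, so x* is not a strict local extremum.)

degen


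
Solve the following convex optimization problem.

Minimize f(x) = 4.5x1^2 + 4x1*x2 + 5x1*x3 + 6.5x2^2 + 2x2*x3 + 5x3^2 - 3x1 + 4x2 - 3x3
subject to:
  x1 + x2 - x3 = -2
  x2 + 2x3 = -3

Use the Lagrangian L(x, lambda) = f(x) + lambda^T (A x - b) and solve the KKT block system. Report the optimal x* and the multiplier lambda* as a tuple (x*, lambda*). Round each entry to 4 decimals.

Form the Lagrangian:
  L(x, lambda) = (1/2) x^T Q x + c^T x + lambda^T (A x - b)
Stationarity (grad_x L = 0): Q x + c + A^T lambda = 0.
Primal feasibility: A x = b.

This gives the KKT block system:
  [ Q   A^T ] [ x     ]   [-c ]
  [ A    0  ] [ lambda ] = [ b ]

Solving the linear system:
  x*      = (-0.0256, -2.3162, -0.3419)
  lambda* = (14.2051, 12.6923)
  f(x*)   = 29.1624

x* = (-0.0256, -2.3162, -0.3419), lambda* = (14.2051, 12.6923)


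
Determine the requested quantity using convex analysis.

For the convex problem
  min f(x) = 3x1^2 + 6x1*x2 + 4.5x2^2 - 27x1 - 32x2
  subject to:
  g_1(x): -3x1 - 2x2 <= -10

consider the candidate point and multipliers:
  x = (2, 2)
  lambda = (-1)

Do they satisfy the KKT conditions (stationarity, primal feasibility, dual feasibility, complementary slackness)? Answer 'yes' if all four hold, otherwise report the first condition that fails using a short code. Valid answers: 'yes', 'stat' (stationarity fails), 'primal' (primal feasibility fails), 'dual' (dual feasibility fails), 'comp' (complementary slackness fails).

Gradient of f: grad f(x) = Q x + c = (-3, -2)
Constraint values g_i(x) = a_i^T x - b_i:
  g_1((2, 2)) = 0
Stationarity residual: grad f(x) + sum_i lambda_i a_i = (0, 0)
  -> stationarity OK
Primal feasibility (all g_i <= 0): OK
Dual feasibility (all lambda_i >= 0): FAILS
Complementary slackness (lambda_i * g_i(x) = 0 for all i): OK

Verdict: the first failing condition is dual_feasibility -> dual.

dual


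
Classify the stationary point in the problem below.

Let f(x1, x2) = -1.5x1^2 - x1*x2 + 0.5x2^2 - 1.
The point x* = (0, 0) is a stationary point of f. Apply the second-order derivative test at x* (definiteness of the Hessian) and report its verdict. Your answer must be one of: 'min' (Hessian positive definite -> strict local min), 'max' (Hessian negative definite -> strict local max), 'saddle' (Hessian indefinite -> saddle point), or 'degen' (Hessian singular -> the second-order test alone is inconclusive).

Compute the Hessian H = grad^2 f:
  H = [[-3, -1], [-1, 1]]
Verify stationarity: grad f(x*) = H x* + g = (0, 0).
Eigenvalues of H: -3.2361, 1.2361.
Eigenvalues have mixed signs, so H is indefinite -> x* is a saddle point.

saddle


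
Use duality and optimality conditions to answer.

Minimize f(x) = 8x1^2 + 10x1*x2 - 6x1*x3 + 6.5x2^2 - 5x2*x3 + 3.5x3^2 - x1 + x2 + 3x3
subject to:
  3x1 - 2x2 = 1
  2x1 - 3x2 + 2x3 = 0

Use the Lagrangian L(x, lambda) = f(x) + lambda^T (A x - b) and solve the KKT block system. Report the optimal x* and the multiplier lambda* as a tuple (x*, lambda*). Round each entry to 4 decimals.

Form the Lagrangian:
  L(x, lambda) = (1/2) x^T Q x + c^T x + lambda^T (A x - b)
Stationarity (grad_x L = 0): Q x + c + A^T lambda = 0.
Primal feasibility: A x = b.

This gives the KKT block system:
  [ Q   A^T ] [ x     ]   [-c ]
  [ A    0  ] [ lambda ] = [ b ]

Solving the linear system:
  x*      = (0.0727, -0.3909, -0.6591)
  lambda* = (-0.1013, 0.0477)
  f(x*)   = -1.1698

x* = (0.0727, -0.3909, -0.6591), lambda* = (-0.1013, 0.0477)


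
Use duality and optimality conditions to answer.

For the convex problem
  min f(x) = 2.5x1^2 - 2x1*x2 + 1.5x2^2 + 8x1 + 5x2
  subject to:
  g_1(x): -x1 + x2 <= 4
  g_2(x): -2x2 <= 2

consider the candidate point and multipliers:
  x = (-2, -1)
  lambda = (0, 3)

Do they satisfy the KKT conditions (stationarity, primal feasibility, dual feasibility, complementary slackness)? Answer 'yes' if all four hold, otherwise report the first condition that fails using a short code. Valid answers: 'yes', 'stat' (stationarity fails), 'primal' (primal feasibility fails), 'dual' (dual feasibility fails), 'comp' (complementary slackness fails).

Gradient of f: grad f(x) = Q x + c = (0, 6)
Constraint values g_i(x) = a_i^T x - b_i:
  g_1((-2, -1)) = -3
  g_2((-2, -1)) = 0
Stationarity residual: grad f(x) + sum_i lambda_i a_i = (0, 0)
  -> stationarity OK
Primal feasibility (all g_i <= 0): OK
Dual feasibility (all lambda_i >= 0): OK
Complementary slackness (lambda_i * g_i(x) = 0 for all i): OK

Verdict: yes, KKT holds.

yes


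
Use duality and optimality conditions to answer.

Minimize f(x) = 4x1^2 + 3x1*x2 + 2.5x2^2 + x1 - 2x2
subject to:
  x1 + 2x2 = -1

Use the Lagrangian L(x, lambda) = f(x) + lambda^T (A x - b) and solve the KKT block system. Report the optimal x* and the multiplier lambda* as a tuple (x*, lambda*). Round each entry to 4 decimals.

Form the Lagrangian:
  L(x, lambda) = (1/2) x^T Q x + c^T x + lambda^T (A x - b)
Stationarity (grad_x L = 0): Q x + c + A^T lambda = 0.
Primal feasibility: A x = b.

This gives the KKT block system:
  [ Q   A^T ] [ x     ]   [-c ]
  [ A    0  ] [ lambda ] = [ b ]

Solving the linear system:
  x*      = (-0.28, -0.36)
  lambda* = (2.32)
  f(x*)   = 1.38

x* = (-0.28, -0.36), lambda* = (2.32)


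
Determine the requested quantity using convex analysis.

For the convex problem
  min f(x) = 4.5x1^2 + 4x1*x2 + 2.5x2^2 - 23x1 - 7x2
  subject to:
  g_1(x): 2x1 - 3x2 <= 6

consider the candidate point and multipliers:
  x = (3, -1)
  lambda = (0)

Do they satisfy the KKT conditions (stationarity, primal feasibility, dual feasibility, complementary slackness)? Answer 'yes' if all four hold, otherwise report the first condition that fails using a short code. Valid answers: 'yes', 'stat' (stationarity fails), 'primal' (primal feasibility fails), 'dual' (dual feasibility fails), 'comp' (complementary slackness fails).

Gradient of f: grad f(x) = Q x + c = (0, 0)
Constraint values g_i(x) = a_i^T x - b_i:
  g_1((3, -1)) = 3
Stationarity residual: grad f(x) + sum_i lambda_i a_i = (0, 0)
  -> stationarity OK
Primal feasibility (all g_i <= 0): FAILS
Dual feasibility (all lambda_i >= 0): OK
Complementary slackness (lambda_i * g_i(x) = 0 for all i): OK

Verdict: the first failing condition is primal_feasibility -> primal.

primal


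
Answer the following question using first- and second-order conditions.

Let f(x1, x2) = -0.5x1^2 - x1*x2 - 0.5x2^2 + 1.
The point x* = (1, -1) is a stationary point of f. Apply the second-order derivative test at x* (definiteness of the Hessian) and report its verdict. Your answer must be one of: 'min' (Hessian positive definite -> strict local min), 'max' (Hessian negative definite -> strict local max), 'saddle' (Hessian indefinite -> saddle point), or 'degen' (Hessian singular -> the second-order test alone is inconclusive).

Compute the Hessian H = grad^2 f:
  H = [[-1, -1], [-1, -1]]
Verify stationarity: grad f(x*) = H x* + g = (0, 0).
Eigenvalues of H: -2, 0.
H has a zero eigenvalue (singular; negative semidefinite but not definite), so H is neither positive definite, negative definite, nor indefinite. The second-order test alone is inconclusive -> degen.
(Indeed, f is constant along the null direction of H through x*, so x* is not a strict local extremum.)

degen


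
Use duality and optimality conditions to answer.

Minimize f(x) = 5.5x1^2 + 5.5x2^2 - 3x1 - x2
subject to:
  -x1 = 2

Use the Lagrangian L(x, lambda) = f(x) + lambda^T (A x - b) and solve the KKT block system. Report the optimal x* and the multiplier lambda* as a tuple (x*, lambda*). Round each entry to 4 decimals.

Form the Lagrangian:
  L(x, lambda) = (1/2) x^T Q x + c^T x + lambda^T (A x - b)
Stationarity (grad_x L = 0): Q x + c + A^T lambda = 0.
Primal feasibility: A x = b.

This gives the KKT block system:
  [ Q   A^T ] [ x     ]   [-c ]
  [ A    0  ] [ lambda ] = [ b ]

Solving the linear system:
  x*      = (-2, 0.0909)
  lambda* = (-25)
  f(x*)   = 27.9545

x* = (-2, 0.0909), lambda* = (-25)


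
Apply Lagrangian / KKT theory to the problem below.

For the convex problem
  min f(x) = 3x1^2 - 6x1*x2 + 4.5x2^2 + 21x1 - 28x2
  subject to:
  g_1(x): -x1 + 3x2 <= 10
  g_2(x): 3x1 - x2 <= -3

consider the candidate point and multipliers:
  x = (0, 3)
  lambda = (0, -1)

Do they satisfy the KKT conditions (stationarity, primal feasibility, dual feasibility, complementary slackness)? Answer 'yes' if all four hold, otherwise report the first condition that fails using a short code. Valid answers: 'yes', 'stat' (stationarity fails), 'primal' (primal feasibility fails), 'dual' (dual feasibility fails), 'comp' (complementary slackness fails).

Gradient of f: grad f(x) = Q x + c = (3, -1)
Constraint values g_i(x) = a_i^T x - b_i:
  g_1((0, 3)) = -1
  g_2((0, 3)) = 0
Stationarity residual: grad f(x) + sum_i lambda_i a_i = (0, 0)
  -> stationarity OK
Primal feasibility (all g_i <= 0): OK
Dual feasibility (all lambda_i >= 0): FAILS
Complementary slackness (lambda_i * g_i(x) = 0 for all i): OK

Verdict: the first failing condition is dual_feasibility -> dual.

dual


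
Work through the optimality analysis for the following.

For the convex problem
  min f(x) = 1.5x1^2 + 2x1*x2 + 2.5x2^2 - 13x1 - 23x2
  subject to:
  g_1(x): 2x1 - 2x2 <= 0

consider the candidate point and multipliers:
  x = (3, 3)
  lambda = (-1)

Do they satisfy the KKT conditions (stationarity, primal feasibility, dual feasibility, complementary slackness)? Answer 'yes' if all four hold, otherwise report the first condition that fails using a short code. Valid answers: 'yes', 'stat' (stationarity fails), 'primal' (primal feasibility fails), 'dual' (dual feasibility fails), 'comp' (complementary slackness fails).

Gradient of f: grad f(x) = Q x + c = (2, -2)
Constraint values g_i(x) = a_i^T x - b_i:
  g_1((3, 3)) = 0
Stationarity residual: grad f(x) + sum_i lambda_i a_i = (0, 0)
  -> stationarity OK
Primal feasibility (all g_i <= 0): OK
Dual feasibility (all lambda_i >= 0): FAILS
Complementary slackness (lambda_i * g_i(x) = 0 for all i): OK

Verdict: the first failing condition is dual_feasibility -> dual.

dual


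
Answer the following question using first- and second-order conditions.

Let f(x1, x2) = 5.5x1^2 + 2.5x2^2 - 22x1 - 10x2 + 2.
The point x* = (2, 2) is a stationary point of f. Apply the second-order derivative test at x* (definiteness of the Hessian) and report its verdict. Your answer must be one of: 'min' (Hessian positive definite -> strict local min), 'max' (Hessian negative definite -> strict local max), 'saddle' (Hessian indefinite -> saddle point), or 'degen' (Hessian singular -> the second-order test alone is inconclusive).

Compute the Hessian H = grad^2 f:
  H = [[11, 0], [0, 5]]
Verify stationarity: grad f(x*) = H x* + g = (0, 0).
Eigenvalues of H: 5, 11.
Both eigenvalues > 0, so H is positive definite -> x* is a strict local min.

min


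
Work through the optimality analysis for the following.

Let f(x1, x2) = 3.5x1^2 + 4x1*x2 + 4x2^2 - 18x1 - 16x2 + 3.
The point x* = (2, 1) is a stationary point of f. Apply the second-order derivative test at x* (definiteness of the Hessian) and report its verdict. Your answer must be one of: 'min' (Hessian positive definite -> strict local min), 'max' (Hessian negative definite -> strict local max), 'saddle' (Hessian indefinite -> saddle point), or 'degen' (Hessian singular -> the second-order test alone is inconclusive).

Compute the Hessian H = grad^2 f:
  H = [[7, 4], [4, 8]]
Verify stationarity: grad f(x*) = H x* + g = (0, 0).
Eigenvalues of H: 3.4689, 11.5311.
Both eigenvalues > 0, so H is positive definite -> x* is a strict local min.

min


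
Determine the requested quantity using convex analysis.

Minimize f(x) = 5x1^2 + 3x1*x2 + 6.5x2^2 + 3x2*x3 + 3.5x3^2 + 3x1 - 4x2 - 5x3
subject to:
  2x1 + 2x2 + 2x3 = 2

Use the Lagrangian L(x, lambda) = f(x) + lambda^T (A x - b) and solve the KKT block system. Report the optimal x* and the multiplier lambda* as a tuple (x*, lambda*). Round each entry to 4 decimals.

Form the Lagrangian:
  L(x, lambda) = (1/2) x^T Q x + c^T x + lambda^T (A x - b)
Stationarity (grad_x L = 0): Q x + c + A^T lambda = 0.
Primal feasibility: A x = b.

This gives the KKT block system:
  [ Q   A^T ] [ x     ]   [-c ]
  [ A    0  ] [ lambda ] = [ b ]

Solving the linear system:
  x*      = (-0.1852, 0.3069, 0.8783)
  lambda* = (-1.0344)
  f(x*)   = -2.0529

x* = (-0.1852, 0.3069, 0.8783), lambda* = (-1.0344)


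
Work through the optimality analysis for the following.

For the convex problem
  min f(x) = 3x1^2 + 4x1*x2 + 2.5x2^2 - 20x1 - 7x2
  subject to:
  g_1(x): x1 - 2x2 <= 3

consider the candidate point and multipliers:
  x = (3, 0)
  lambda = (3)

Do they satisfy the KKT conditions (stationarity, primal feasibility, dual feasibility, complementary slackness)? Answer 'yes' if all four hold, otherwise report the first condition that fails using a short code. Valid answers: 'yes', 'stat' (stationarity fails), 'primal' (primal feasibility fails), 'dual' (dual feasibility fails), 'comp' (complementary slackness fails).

Gradient of f: grad f(x) = Q x + c = (-2, 5)
Constraint values g_i(x) = a_i^T x - b_i:
  g_1((3, 0)) = 0
Stationarity residual: grad f(x) + sum_i lambda_i a_i = (1, -1)
  -> stationarity FAILS
Primal feasibility (all g_i <= 0): OK
Dual feasibility (all lambda_i >= 0): OK
Complementary slackness (lambda_i * g_i(x) = 0 for all i): OK

Verdict: the first failing condition is stationarity -> stat.

stat


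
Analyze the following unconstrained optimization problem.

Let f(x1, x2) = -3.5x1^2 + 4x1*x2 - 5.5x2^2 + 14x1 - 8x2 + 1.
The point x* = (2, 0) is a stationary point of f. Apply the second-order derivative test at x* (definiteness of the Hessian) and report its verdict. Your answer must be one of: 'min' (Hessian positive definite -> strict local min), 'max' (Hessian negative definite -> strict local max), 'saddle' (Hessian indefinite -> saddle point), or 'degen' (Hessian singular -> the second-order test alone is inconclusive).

Compute the Hessian H = grad^2 f:
  H = [[-7, 4], [4, -11]]
Verify stationarity: grad f(x*) = H x* + g = (0, 0).
Eigenvalues of H: -13.4721, -4.5279.
Both eigenvalues < 0, so H is negative definite -> x* is a strict local max.

max


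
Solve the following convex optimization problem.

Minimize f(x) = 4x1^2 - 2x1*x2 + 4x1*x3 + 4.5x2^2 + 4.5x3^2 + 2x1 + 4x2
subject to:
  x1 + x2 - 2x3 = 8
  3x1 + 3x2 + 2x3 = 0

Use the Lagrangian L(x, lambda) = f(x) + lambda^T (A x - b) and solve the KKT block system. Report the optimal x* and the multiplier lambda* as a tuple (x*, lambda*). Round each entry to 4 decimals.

Form the Lagrangian:
  L(x, lambda) = (1/2) x^T Q x + c^T x + lambda^T (A x - b)
Stationarity (grad_x L = 0): Q x + c + A^T lambda = 0.
Primal feasibility: A x = b.

This gives the KKT block system:
  [ Q   A^T ] [ x     ]   [-c ]
  [ A    0  ] [ lambda ] = [ b ]

Solving the linear system:
  x*      = (1.7143, 0.2857, -3)
  lambda* = (-8.3393, 1.7321)
  f(x*)   = 35.6429

x* = (1.7143, 0.2857, -3), lambda* = (-8.3393, 1.7321)


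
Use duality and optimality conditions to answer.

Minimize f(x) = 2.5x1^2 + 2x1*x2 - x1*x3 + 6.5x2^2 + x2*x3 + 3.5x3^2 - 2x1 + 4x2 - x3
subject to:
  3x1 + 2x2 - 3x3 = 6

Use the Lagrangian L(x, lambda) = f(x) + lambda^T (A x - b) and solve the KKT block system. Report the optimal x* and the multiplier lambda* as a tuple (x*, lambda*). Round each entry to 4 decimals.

Form the Lagrangian:
  L(x, lambda) = (1/2) x^T Q x + c^T x + lambda^T (A x - b)
Stationarity (grad_x L = 0): Q x + c + A^T lambda = 0.
Primal feasibility: A x = b.

This gives the KKT block system:
  [ Q   A^T ] [ x     ]   [-c ]
  [ A    0  ] [ lambda ] = [ b ]

Solving the linear system:
  x*      = (1.6395, -0.1993, -0.4934)
  lambda* = (-2.0974)
  f(x*)   = 4.5009

x* = (1.6395, -0.1993, -0.4934), lambda* = (-2.0974)


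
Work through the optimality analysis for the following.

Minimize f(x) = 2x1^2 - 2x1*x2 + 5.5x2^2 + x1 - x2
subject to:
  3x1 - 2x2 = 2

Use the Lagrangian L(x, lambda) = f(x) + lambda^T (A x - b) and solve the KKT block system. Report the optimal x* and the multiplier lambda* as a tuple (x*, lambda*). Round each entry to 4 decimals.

Form the Lagrangian:
  L(x, lambda) = (1/2) x^T Q x + c^T x + lambda^T (A x - b)
Stationarity (grad_x L = 0): Q x + c + A^T lambda = 0.
Primal feasibility: A x = b.

This gives the KKT block system:
  [ Q   A^T ] [ x     ]   [-c ]
  [ A    0  ] [ lambda ] = [ b ]

Solving the linear system:
  x*      = (0.6593, -0.011)
  lambda* = (-1.2198)
  f(x*)   = 1.5549

x* = (0.6593, -0.011), lambda* = (-1.2198)


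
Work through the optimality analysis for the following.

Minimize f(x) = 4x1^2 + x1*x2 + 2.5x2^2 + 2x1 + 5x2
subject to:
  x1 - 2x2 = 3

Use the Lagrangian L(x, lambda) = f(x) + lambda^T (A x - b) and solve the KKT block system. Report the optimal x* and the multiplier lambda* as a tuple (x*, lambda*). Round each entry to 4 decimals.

Form the Lagrangian:
  L(x, lambda) = (1/2) x^T Q x + c^T x + lambda^T (A x - b)
Stationarity (grad_x L = 0): Q x + c + A^T lambda = 0.
Primal feasibility: A x = b.

This gives the KKT block system:
  [ Q   A^T ] [ x     ]   [-c ]
  [ A    0  ] [ lambda ] = [ b ]

Solving the linear system:
  x*      = (0.0732, -1.4634)
  lambda* = (-1.122)
  f(x*)   = -1.9024

x* = (0.0732, -1.4634), lambda* = (-1.122)
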